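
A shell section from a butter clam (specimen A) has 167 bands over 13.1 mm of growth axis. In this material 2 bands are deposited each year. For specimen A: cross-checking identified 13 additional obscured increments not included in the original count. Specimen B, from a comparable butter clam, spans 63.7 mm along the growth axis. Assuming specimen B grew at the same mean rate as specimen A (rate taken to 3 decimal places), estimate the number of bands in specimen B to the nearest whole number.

Specimen A: adjusted count: 167 + 13 = 180 bands.
Specimen A: dividing by 2 bands per year: 180 / 2 = 90 years.
A: Extension rate ≈ 13.1 / 90 = 0.146 mm/year.
Specimen B: 63.7 mm / 0.146 mm per year = 436.30 years; at 2 bands per year that is 436.30 × 2 ≈ 873 bands.

873 bands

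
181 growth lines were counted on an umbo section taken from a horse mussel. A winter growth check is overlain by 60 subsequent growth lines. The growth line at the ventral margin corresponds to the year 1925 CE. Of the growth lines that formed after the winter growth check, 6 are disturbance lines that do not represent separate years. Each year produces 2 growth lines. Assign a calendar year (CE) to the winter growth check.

1898 CE

There are 60 growth lines younger than the winter growth check.
Removing the 6 false growth lines leaves 60 − 6 = 54 true growth lines beyond the winter growth check.
Dividing by 2 growth lines per year: 54 / 2 = 27 years.
The growth line at the ventral margin is 1925 CE, so the winter growth check dates to 1925 − 27 = 1898 CE.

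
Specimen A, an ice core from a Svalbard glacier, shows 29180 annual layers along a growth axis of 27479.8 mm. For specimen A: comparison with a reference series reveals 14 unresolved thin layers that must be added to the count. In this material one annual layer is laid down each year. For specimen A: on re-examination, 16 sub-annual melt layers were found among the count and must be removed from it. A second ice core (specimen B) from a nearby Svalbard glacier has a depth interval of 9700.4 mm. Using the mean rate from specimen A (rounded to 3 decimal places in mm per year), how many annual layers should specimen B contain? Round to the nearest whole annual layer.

10298 annual layers

Specimen A: true annual layer count = 29180 − 16 + 14 = 29178.
A: 27479.8 mm over 29178 years gives 27479.8 / 29178 ≈ 0.942 mm/year.
B spans 9700.4 / 0.942 = 10297.66 years ≈ 10298 annual layers.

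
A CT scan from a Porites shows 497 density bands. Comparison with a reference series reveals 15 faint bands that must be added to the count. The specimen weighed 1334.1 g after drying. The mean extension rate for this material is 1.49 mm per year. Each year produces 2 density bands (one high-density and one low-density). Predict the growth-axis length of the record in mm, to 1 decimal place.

After corrections the count is 497 + 15 = 512 density bands.
With 2 density bands per year, 512 / 2 = 256 years.
Length ≈ 1.49 × 256 = 381.4 mm.

381.4 mm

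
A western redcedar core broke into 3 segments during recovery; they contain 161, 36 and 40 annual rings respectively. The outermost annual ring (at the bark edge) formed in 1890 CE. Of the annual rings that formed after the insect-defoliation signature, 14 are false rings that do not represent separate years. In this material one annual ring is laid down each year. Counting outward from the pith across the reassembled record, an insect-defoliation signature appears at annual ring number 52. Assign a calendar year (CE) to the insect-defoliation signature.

Total annual rings = 161 + 36 + 40 = 237.
237 − 52 = 185 annual rings lie beyond the insect-defoliation signature toward the bark edge.
185 − 14 false = 171 true annual rings after the insect-defoliation signature.
1890 − 171 = 1719 CE.

1719 CE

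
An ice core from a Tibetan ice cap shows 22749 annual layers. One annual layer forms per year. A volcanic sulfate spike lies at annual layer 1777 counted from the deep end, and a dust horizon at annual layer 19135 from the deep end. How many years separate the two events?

The two markers are separated by 19135 − 1777 = 17358 annual layers.
One annual layer per year makes the interval 17358 years.

17358 years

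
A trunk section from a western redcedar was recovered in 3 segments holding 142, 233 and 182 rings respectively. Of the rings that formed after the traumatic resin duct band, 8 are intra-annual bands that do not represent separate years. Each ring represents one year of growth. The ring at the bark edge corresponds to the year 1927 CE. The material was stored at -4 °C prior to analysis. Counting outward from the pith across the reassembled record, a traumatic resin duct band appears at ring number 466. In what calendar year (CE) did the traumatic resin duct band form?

1844 CE

Total rings = 142 + 233 + 182 = 557.
557 − 466 = 91 rings lie beyond the traumatic resin duct band toward the bark edge.
Excluding 8 false rings: 91 − 8 = 83.
Counting back 83 years from 1927 CE places the traumatic resin duct band in 1927 − 83 = 1844 CE.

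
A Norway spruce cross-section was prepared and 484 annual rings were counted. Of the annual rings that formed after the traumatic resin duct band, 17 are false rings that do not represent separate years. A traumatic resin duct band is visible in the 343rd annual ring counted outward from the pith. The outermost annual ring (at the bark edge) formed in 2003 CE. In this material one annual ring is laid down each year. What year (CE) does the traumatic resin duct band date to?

Between annual ring 343 and the bark edge there are 484 − 343 = 141 annual rings.
Excluding 17 false annual rings: 141 − 17 = 124.
Counting back 124 years from 2003 CE places the traumatic resin duct band in 2003 − 124 = 1879 CE.

1879 CE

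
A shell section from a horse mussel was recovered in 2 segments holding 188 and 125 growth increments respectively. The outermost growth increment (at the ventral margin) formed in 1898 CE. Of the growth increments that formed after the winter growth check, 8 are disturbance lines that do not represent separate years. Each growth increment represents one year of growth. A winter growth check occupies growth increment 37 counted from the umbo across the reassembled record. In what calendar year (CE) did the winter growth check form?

1630 CE

Total growth increments = 188 + 125 = 313.
Between growth increment 37 and the ventral margin there are 313 − 37 = 276 growth increments.
Removing the 8 false growth increments leaves 276 − 8 = 268 true growth increments beyond the winter growth check.
Counting back 268 years from 1898 CE places the winter growth check in 1898 − 268 = 1630 CE.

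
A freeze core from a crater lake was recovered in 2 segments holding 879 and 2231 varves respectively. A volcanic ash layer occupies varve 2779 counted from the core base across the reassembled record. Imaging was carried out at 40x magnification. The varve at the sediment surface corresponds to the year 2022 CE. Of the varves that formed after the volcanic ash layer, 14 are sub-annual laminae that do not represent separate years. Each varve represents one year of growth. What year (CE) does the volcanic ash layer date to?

1705 CE

Total varves = 879 + 2231 = 3110.
Between varve 2779 and the sediment surface there are 3110 − 2779 = 331 varves.
Excluding 14 false varves: 331 − 14 = 317.
The varve at the sediment surface is 2022 CE, so the volcanic ash layer dates to 2022 − 317 = 1705 CE.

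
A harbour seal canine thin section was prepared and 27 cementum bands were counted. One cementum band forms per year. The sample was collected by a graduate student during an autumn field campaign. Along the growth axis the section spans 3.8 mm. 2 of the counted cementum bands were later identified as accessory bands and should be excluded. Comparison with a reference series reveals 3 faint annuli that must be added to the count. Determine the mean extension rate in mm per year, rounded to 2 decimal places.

Adjusted count: 27 − 2 + 3 = 28 cementum bands.
3.8 mm over 28 years gives 3.8 / 28 ≈ 0.14 mm per year.

0.14 mm per year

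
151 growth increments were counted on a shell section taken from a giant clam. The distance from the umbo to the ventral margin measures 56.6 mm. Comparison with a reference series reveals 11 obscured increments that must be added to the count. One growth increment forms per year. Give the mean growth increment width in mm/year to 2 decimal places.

Correcting the raw count gives 151 + 11 = 162 true growth increments.
56.6 mm over 162 years gives 56.6 / 162 ≈ 0.35 mm/year.

0.35 mm/year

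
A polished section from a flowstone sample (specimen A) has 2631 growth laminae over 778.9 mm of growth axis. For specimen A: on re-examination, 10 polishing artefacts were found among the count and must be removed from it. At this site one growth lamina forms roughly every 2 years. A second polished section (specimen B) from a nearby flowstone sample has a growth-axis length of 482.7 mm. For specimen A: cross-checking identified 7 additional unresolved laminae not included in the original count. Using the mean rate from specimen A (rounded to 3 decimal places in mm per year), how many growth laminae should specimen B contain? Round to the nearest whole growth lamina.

Specimen A: true growth lamina count = 2631 − 10 + 7 = 2628.
Specimen A: at 2 years per growth lamina, 2628 × 2 = 5256 years.
A: Mean rate = 778.9 mm / 5256 years ≈ 0.148 mm per year.
B spans 482.7 / 0.148 = 3261.49 years; at 2 years per growth lamina that is 3261.49 / 2 ≈ 1631 growth laminae.

1631 growth laminae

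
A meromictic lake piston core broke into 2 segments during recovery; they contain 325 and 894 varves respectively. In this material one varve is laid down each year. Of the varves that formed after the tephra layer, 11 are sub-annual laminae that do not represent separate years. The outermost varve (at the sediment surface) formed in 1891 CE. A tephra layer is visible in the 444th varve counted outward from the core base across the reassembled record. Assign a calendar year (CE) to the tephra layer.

1127 CE

Total varves = 325 + 894 = 1219.
1219 − 444 = 775 varves lie beyond the tephra layer toward the sediment surface.
Excluding 11 false varves: 775 − 11 = 764.
1891 − 764 = 1127 CE.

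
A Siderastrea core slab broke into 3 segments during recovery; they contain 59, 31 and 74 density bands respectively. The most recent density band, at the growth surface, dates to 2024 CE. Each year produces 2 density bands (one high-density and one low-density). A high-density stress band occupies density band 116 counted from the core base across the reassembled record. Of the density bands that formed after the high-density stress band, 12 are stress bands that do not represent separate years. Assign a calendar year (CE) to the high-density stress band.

2006 CE

Total density bands = 59 + 31 + 74 = 164.
The high-density stress band sits at density band 116 from the core base, so 164 − 116 = 48 density bands formed after it.
48 − 12 false = 36 true density bands after the high-density stress band.
36 density bands at 2 per year is 36 / 2 = 18 years.
2024 − 18 = 2006 CE.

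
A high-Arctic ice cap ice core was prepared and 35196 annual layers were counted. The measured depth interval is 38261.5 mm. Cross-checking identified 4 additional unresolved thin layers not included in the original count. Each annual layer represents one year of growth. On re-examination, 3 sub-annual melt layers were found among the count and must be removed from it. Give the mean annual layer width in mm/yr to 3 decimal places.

1.087 mm/yr

Adjusted count: 35196 − 3 + 4 = 35197 annual layers.
38261.5 mm over 35197 years gives 38261.5 / 35197 ≈ 1.087 mm/yr.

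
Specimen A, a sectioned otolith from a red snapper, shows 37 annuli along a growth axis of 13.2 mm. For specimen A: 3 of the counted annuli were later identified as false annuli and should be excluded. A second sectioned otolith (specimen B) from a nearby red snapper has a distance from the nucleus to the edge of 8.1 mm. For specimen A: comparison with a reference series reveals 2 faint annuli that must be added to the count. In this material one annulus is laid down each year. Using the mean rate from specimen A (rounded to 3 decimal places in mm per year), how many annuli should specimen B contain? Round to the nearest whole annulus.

22 annuli

Specimen A: adjusted count: 37 − 3 + 2 = 36 annuli.
A: Extension rate ≈ 13.2 / 36 = 0.367 mm/year.
Specimen B: 8.1 mm / 0.367 mm per year = 22.07 years ≈ 22 annuli.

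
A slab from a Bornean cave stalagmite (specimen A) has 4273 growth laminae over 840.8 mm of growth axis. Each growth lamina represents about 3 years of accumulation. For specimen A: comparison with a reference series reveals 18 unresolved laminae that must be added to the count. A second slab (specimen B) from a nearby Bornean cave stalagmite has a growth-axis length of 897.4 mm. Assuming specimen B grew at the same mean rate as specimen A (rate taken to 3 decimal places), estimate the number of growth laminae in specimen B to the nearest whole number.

Specimen A: adjusted count: 4273 + 18 = 4291 growth laminae.
Specimen A: 4291 growth laminae at 3 years each span 4291 × 3 = 12873 years.
A: Extension rate ≈ 840.8 / 12873 = 0.065 mm per year.
For B, 897.4 / 0.065 = 13806.15 years; at 3 years per growth lamina that is 13806.15 / 3 ≈ 4602 growth laminae.

4602 growth laminae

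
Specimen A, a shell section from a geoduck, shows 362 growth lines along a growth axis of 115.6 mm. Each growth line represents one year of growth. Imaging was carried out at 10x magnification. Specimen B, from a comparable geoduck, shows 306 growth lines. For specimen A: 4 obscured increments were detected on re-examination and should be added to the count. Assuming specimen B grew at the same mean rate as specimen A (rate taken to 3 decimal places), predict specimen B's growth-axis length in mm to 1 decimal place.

96.7 mm

Specimen A: adjusted count: 362 + 4 = 366 growth lines.
A: Extension rate ≈ 115.6 / 366 = 0.316 mm/year.
For B, 0.316 mm/year × 306 years = 96.7 mm.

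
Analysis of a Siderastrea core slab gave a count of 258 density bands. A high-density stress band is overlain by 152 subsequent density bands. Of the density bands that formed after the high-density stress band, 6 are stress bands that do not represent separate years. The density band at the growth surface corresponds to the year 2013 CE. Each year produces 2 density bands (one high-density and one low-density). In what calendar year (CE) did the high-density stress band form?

There are 152 density bands younger than the high-density stress band.
Excluding 6 false density bands: 152 − 6 = 146.
146 density bands at 2 per year is 146 / 2 = 73 years.
2013 − 73 = 1940 CE.

1940 CE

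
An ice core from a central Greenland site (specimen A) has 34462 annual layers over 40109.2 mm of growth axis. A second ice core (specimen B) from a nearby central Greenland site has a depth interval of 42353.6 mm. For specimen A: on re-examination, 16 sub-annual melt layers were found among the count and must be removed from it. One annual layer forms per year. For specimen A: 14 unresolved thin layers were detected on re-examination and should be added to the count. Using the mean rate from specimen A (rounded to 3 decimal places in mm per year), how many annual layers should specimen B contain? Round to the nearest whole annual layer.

Specimen A: correcting the raw count gives 34462 − 16 + 14 = 34460 true annual layers.
A: 40109.2 mm over 34460 years gives 40109.2 / 34460 ≈ 1.164 mm/yr.
Specimen B: 42353.6 mm / 1.164 mm per year = 36386.25 years ≈ 36386 annual layers.

36386 annual layers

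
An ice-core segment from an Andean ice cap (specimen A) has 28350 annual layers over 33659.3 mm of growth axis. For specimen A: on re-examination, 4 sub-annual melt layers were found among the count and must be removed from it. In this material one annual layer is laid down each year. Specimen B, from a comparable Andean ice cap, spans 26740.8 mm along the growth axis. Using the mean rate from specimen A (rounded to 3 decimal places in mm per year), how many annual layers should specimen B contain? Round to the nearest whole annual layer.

22528 annual layers

Specimen A: correcting the raw count gives 28350 − 4 = 28346 true annual layers.
A: Extension rate ≈ 33659.3 / 28346 = 1.187 mm/year.
B spans 26740.8 / 1.187 = 22528.05 years ≈ 22528 annual layers.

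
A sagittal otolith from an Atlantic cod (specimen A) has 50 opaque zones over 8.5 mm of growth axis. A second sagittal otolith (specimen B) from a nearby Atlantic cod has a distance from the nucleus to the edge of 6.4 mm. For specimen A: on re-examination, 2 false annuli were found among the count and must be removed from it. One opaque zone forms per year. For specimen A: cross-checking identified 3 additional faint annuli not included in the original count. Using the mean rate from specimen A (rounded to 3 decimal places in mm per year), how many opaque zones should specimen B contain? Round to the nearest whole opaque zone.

Specimen A: adjusted count: 50 − 2 + 3 = 51 opaque zones.
A: 8.5 mm over 51 years gives 8.5 / 51 ≈ 0.167 mm per year.
For B, 6.4 / 0.167 = 38.32 years ≈ 38 opaque zones.

38 opaque zones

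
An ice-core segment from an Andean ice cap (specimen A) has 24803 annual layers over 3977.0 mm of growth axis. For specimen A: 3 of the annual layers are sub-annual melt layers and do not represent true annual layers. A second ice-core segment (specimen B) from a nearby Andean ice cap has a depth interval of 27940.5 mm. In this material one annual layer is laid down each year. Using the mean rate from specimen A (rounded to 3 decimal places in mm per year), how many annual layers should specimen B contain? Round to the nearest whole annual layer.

174628 annual layers

Specimen A: adjusted count: 24803 − 3 = 24800 annual layers.
A: Mean rate = 3977.0 mm / 24800 years ≈ 0.160 mm per year.
B spans 27940.5 / 0.160 = 174628.12 years ≈ 174628 annual layers.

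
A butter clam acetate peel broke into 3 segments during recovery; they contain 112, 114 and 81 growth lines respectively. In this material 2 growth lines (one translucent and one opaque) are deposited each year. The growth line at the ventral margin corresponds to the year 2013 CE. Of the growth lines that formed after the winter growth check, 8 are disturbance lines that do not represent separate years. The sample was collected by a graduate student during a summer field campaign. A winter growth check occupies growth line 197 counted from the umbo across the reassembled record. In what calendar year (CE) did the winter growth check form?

1962 CE

Total growth lines = 112 + 114 + 81 = 307.
307 − 197 = 110 growth lines lie beyond the winter growth check toward the ventral margin.
Removing the 8 false growth lines leaves 110 − 8 = 102 true growth lines beyond the winter growth check.
102 growth lines at 2 per year is 102 / 2 = 51 years.
The growth line at the ventral margin is 2013 CE, so the winter growth check dates to 2013 − 51 = 1962 CE.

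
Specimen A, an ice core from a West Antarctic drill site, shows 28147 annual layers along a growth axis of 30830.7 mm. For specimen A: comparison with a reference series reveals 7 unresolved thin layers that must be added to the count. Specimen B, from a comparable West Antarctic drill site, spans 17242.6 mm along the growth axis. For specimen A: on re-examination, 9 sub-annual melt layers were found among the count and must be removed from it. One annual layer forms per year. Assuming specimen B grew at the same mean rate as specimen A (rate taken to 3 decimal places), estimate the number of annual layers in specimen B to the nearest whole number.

Specimen A: after corrections the count is 28147 − 9 + 7 = 28145 annual layers.
A: Mean rate = 30830.7 mm / 28145 years ≈ 1.095 mm per year.
For B, 17242.6 / 1.095 = 15746.67 years ≈ 15747 annual layers.

15747 annual layers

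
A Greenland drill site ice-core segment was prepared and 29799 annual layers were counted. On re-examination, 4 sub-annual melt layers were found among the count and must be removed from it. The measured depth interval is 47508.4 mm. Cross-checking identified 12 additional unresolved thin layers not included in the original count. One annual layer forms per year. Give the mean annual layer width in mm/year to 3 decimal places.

True annual layer count = 29799 − 4 + 12 = 29807.
47508.4 mm over 29807 years gives 47508.4 / 29807 ≈ 1.594 mm/year.

1.594 mm/year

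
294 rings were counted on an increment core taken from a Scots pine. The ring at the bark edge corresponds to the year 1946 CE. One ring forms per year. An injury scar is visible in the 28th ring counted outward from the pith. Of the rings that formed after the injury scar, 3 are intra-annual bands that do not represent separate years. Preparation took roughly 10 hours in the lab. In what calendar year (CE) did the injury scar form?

1683 CE

The injury scar sits at ring 28 from the pith, so 294 − 28 = 266 rings formed after it.
Removing the 3 false rings leaves 266 − 3 = 263 true rings beyond the injury scar.
The ring at the bark edge is 1946 CE, so the injury scar dates to 1946 − 263 = 1683 CE.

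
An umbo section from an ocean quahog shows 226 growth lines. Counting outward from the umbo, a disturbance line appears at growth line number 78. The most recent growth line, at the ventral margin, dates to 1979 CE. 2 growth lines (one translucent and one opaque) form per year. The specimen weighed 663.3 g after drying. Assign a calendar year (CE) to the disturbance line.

1905 CE

The disturbance line sits at growth line 78 from the umbo, so 226 − 78 = 148 growth lines formed after it.
With 2 growth lines per year, 148 / 2 = 74 years.
The growth line at the ventral margin is 1979 CE, so the disturbance line dates to 1979 − 74 = 1905 CE.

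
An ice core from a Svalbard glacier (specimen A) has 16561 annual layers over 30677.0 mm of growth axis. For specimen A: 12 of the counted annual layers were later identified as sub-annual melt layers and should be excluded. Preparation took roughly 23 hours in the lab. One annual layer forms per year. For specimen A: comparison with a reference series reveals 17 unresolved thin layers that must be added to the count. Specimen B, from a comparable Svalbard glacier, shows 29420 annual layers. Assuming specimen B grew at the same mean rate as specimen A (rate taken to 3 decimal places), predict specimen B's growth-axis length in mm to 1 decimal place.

54485.8 mm

Specimen A: true annual layer count = 16561 − 12 + 17 = 16566.
A: 30677.0 mm over 16566 years gives 30677.0 / 16566 ≈ 1.852 mm/yr.
For B, 1.852 mm/year × 29420 years = 54485.8 mm.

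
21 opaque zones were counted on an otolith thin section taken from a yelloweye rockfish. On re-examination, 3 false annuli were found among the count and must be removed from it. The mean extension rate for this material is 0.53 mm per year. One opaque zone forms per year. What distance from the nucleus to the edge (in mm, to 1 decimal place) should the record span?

Adjusted count: 21 − 3 = 18 opaque zones.
Length ≈ 0.53 × 18 = 9.5 mm.

9.5 mm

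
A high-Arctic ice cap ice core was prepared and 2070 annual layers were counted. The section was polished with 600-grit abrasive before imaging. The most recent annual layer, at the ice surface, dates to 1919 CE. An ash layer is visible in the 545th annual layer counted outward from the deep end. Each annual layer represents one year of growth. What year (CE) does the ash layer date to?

Between annual layer 545 and the ice surface there are 2070 − 545 = 1525 annual layers.
The annual layer at the ice surface is 1919 CE, so the ash layer dates to 1919 − 1525 = 394 CE.

394 CE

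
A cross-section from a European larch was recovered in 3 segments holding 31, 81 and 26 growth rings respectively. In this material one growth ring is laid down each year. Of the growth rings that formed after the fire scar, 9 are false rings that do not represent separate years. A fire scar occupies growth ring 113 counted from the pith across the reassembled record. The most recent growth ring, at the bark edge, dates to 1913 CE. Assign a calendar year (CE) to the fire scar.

Total growth rings = 31 + 81 + 26 = 138.
Between growth ring 113 and the bark edge there are 138 − 113 = 25 growth rings.
Excluding 9 false growth rings: 25 − 9 = 16.
1913 − 16 = 1897 CE.

1897 CE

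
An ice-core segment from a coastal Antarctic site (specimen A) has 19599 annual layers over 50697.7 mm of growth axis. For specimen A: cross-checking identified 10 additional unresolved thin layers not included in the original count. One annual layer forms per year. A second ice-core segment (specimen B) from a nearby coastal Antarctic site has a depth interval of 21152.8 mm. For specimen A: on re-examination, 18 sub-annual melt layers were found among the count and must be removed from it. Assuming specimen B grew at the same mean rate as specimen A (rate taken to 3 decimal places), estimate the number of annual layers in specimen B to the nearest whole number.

Specimen A: adjusted count: 19599 − 18 + 10 = 19591 annual layers.
A: Mean rate = 50697.7 mm / 19591 years ≈ 2.588 mm/year.
Specimen B: 21152.8 mm / 2.588 mm per year = 8173.42 years ≈ 8173 annual layers.

8173 annual layers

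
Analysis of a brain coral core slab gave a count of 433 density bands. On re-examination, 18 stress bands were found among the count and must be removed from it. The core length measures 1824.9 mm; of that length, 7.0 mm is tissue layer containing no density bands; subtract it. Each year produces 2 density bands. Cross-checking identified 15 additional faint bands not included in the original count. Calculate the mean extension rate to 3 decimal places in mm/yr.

8.455 mm/yr

Adjusted count: 433 − 18 + 15 = 430 density bands.
Dividing by 2 density bands per year: 430 / 2 = 215 years.
Removing the 7.0 mm offcut leaves 1824.9 − 7.0 = 1817.9 mm.
1817.9 mm over 215 years gives 1817.9 / 215 ≈ 8.455 mm/yr.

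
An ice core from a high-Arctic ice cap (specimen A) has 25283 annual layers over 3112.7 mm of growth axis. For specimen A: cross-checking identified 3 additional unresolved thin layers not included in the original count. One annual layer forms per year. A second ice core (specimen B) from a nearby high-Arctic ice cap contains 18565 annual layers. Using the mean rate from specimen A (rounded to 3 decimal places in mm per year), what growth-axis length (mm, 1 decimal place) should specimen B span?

Specimen A: adjusted count: 25283 + 3 = 25286 annual layers.
A: Extension rate ≈ 3112.7 / 25286 = 0.123 mm/yr.
B's length ≈ 0.123 × 18565 = 2283.5 mm.

2283.5 mm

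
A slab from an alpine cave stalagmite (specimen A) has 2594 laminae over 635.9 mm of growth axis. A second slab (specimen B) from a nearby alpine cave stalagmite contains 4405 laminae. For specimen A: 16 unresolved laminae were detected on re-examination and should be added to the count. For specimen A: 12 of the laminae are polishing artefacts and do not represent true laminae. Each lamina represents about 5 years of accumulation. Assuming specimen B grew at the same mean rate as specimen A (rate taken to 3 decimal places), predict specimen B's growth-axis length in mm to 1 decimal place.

Specimen A: after corrections the count is 2594 − 12 + 16 = 2598 laminae.
Specimen A: at 5 years per lamina, 2598 × 5 = 12990 years.
A: 635.9 mm over 12990 years gives 635.9 / 12990 ≈ 0.049 mm/yr.
Specimen B: at 5 years per lamina, 4405 × 5 = 22025 years. For B, 0.049 mm/year × 22025 years = 1079.2 mm.

1079.2 mm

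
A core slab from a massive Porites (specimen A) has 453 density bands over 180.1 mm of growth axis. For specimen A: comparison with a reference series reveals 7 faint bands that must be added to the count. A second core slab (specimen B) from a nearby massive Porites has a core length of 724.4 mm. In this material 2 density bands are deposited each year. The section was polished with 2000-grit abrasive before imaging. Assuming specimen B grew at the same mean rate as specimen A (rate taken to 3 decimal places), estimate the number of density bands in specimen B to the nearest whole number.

1850 density bands

Specimen A: correcting the raw count gives 453 + 7 = 460 true density bands.
Specimen A: with 2 density bands per year, 460 / 2 = 230 years.
A: 180.1 mm over 230 years gives 180.1 / 230 ≈ 0.783 mm/year.
B spans 724.4 / 0.783 = 925.16 years; at 2 density bands per year that is 925.16 × 2 ≈ 1850 density bands.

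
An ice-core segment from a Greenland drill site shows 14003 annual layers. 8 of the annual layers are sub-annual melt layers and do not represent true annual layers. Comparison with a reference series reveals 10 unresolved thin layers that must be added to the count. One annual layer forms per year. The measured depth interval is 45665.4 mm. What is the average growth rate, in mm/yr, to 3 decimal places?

3.261 mm/yr

Adjusted count: 14003 − 8 + 10 = 14005 annual layers.
45665.4 mm over 14005 years gives 45665.4 / 14005 ≈ 3.261 mm/yr.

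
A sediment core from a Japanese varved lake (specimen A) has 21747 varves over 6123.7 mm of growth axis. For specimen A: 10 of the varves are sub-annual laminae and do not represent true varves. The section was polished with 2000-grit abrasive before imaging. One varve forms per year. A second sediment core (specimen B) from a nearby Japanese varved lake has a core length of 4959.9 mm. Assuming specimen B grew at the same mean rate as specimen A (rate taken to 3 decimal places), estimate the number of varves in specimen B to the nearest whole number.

17588 varves

Specimen A: adjusted count: 21747 − 10 = 21737 varves.
A: Mean rate = 6123.7 mm / 21737 years ≈ 0.282 mm per year.
For B, 4959.9 / 0.282 = 17588.30 years ≈ 17588 varves.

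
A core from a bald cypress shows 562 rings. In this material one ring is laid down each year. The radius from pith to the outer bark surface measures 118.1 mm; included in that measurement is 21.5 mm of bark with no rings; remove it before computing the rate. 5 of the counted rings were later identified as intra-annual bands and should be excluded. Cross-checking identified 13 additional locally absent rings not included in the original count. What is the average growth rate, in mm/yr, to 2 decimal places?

After corrections the count is 562 − 5 + 13 = 570 rings.
Removing the 21.5 mm offcut leaves 118.1 − 21.5 = 96.6 mm.
Extension rate ≈ 96.6 / 570 = 0.17 mm/yr.

0.17 mm/yr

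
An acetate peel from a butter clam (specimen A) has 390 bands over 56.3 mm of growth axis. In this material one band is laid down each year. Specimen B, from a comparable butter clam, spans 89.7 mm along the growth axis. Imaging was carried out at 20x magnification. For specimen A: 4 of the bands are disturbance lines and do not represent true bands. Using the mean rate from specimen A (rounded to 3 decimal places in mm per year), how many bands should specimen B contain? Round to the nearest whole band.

Specimen A: true band count = 390 − 4 = 386.
A: Extension rate ≈ 56.3 / 386 = 0.146 mm/year.
For B, 89.7 / 0.146 = 614.38 years ≈ 614 bands.

614 bands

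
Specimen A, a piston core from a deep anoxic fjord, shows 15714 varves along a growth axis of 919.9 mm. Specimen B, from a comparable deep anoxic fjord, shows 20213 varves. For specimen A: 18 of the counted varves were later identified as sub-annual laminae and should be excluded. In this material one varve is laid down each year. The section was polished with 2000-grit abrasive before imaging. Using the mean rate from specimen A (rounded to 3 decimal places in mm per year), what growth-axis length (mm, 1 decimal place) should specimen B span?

1192.6 mm

Specimen A: adjusted count: 15714 − 18 = 15696 varves.
A: 919.9 mm over 15696 years gives 919.9 / 15696 ≈ 0.059 mm per year.
Length of B = 0.059 × 20213 = 1192.6 mm.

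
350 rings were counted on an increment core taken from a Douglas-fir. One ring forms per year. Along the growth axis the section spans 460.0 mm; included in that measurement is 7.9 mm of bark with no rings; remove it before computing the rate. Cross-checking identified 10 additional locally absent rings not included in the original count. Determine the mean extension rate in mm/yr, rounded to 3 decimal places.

Adjusted count: 350 + 10 = 360 rings.
Net length = 460.0 − 7.9 = 452.1 mm.
Mean rate = 452.1 mm / 360 years ≈ 1.256 mm/yr.

1.256 mm/yr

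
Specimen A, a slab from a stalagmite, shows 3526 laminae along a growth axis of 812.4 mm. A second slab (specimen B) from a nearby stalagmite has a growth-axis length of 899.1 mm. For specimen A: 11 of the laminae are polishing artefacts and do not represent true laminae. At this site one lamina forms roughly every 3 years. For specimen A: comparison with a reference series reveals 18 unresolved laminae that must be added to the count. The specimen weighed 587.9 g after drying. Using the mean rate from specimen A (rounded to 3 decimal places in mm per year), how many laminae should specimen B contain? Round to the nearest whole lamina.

Specimen A: true lamina count = 3526 − 11 + 18 = 3533.
Specimen A: 3533 laminae at 3 years each span 3533 × 3 = 10599 years.
A: Extension rate ≈ 812.4 / 10599 = 0.077 mm/yr.
B spans 899.1 / 0.077 = 11676.62 years; at 3 years per lamina that is 11676.62 / 3 ≈ 3892 laminae.

3892 laminae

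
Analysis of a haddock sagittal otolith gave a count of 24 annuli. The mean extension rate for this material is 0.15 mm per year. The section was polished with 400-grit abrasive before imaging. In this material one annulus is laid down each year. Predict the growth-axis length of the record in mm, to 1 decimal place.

The record spans 24 years at 0.15 mm per year.
Length ≈ 0.15 × 24 = 3.6 mm.

3.6 mm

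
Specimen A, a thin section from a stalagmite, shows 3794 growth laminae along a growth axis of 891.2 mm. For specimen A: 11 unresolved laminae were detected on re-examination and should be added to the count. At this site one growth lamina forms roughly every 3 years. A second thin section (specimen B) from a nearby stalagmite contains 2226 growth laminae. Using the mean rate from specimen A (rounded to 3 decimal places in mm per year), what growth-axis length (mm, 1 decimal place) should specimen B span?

520.9 mm

Specimen A: adjusted count: 3794 + 11 = 3805 growth laminae.
Specimen A: multiplying by 3 years per growth lamina: 3805 × 3 = 11415 years.
A: 891.2 mm over 11415 years gives 891.2 / 11415 ≈ 0.078 mm/year.
Specimen B: multiplying by 3 years per growth lamina: 2226 × 3 = 6678 years. B's length ≈ 0.078 × 6678 = 520.9 mm.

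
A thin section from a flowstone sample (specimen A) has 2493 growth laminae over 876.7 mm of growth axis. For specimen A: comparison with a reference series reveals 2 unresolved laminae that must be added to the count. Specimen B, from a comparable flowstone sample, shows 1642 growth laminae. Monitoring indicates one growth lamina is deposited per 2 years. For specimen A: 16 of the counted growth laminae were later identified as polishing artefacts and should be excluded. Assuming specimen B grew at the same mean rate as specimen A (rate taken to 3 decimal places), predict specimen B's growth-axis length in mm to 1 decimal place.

Specimen A: correcting the raw count gives 2493 − 16 + 2 = 2479 true growth laminae.
Specimen A: multiplying by 2 years per growth lamina: 2479 × 2 = 4958 years.
A: 876.7 mm over 4958 years gives 876.7 / 4958 ≈ 0.177 mm per year.
Specimen B: 1642 growth laminae at 2 years each span 1642 × 2 = 3284 years. For B, 0.177 mm/year × 3284 years = 581.3 mm.

581.3 mm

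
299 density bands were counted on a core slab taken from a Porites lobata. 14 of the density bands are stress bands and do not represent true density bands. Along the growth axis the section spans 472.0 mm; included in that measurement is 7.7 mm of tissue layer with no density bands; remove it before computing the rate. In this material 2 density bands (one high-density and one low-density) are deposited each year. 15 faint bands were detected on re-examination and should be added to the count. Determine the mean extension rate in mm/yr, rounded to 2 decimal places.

3.10 mm/yr

After corrections the count is 299 − 14 + 15 = 300 density bands.
With 2 density bands per year, 300 / 2 = 150 years.
Removing the 7.7 mm offcut leaves 472.0 − 7.7 = 464.3 mm.
Mean rate = 464.3 mm / 150 years ≈ 3.10 mm/yr.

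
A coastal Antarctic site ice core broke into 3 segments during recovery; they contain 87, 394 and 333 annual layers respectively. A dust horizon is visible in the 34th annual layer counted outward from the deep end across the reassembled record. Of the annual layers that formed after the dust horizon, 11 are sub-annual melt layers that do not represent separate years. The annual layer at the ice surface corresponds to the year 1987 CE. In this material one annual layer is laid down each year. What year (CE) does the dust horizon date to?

Total annual layers = 87 + 394 + 333 = 814.
Between annual layer 34 and the ice surface there are 814 − 34 = 780 annual layers.
Removing the 11 false annual layers leaves 780 − 11 = 769 true annual layers beyond the dust horizon.
The annual layer at the ice surface is 1987 CE, so the dust horizon dates to 1987 − 769 = 1218 CE.

1218 CE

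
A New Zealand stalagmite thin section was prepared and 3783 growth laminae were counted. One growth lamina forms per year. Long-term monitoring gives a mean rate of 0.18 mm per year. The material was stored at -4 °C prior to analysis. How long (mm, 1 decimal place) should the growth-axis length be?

3783 years of growth are recorded.
Length ≈ 0.18 × 3783 = 680.9 mm.

680.9 mm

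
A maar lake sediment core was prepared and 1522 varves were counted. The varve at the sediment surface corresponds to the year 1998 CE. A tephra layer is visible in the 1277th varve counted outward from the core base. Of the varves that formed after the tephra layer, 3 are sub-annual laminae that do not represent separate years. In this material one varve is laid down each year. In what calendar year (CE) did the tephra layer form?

1522 − 1277 = 245 varves lie beyond the tephra layer toward the sediment surface.
245 − 3 false = 242 true varves after the tephra layer.
1998 − 242 = 1756 CE.

1756 CE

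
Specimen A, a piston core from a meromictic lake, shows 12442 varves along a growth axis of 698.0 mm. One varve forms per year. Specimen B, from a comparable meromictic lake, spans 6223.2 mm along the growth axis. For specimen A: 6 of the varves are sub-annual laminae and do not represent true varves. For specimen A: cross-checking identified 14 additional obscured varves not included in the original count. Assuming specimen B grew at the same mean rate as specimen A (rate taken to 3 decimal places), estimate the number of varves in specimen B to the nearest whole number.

Specimen A: true varve count = 12442 − 6 + 14 = 12450.
A: Extension rate ≈ 698.0 / 12450 = 0.056 mm/yr.
Specimen B: 6223.2 mm / 0.056 mm per year = 111128.57 years ≈ 111129 varves.

111129 varves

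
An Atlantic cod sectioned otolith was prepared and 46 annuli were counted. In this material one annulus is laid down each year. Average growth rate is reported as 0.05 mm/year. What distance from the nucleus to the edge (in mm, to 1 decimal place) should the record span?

2.3 mm

46 years of growth are recorded.
Predicted length = 0.05 mm/year × 46 years = 2.3 mm.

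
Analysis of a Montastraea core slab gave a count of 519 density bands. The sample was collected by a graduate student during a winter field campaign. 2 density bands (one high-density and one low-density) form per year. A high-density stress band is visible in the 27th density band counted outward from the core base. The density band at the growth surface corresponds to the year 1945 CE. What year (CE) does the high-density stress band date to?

Between density band 27 and the growth surface there are 519 − 27 = 492 density bands.
With 2 density bands per year, 492 / 2 = 246 years.
Counting back 246 years from 1945 CE places the high-density stress band in 1945 − 246 = 1699 CE.

1699 CE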